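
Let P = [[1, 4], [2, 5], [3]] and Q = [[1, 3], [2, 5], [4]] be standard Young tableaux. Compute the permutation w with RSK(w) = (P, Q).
Reverse RSK: for i = n, n-1, ..., 1, locate i in Q, remove the corresponding corner cell from P, and reverse-bump its entry up through P; the value ejected from row 1 is w(i).

So w = 3 2 5 1 4.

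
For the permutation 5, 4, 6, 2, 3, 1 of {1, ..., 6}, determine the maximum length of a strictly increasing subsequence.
2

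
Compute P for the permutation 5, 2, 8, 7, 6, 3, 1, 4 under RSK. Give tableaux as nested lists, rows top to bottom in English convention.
P = [[1, 3, 4], [2, 6], [5], [7], [8]]

Insert 5: appended to row 1. P = [[5]].
Insert 2: 2 bumps 5 from row 1; 5 starts row 2. P = [[2], [5]].
Insert 8: appended to row 1. P = [[2, 8], [5]].
Insert 7: 7 bumps 8 from row 1; 8 appends to row 2. P = [[2, 7], [5, 8]].
Insert 6: 6 bumps 7 from row 1; 7 bumps 8 from row 2; 8 starts row 3. P = [[2, 6], [5, 7], [8]].
Insert 3: 3 bumps 6 from row 1; 6 bumps 7 from row 2; 7 bumps 8 from row 3; 8 starts row 4. P = [[2, 3], [5, 6], [7], [8]].
Insert 1: 1 bumps 2 from row 1; 2 bumps 5 from row 2; 5 bumps 7 from row 3; 7 bumps 8 from row 4; 8 starts row 5. P = [[1, 3], [2, 6], [5], [7], [8]].
Insert 4: appended to row 1. P = [[1, 3, 4], [2, 6], [5], [7], [8]].

So P = [[1, 3, 4], [2, 6], [5], [7], [8]].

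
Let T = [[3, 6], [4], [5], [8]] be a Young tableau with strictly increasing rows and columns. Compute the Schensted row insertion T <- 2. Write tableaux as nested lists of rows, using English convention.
[[2, 6], [3], [4], [5], [8]]

In row 1, 2 replaces 3 (the leftmost entry greater than 2); 3 is bumped to row 2. In row 2, 3 replaces 4 (the leftmost entry greater than 3); 4 is bumped to row 3. In row 3, 4 replaces 5 (the leftmost entry greater than 4); 5 is bumped to row 4. In row 4, 5 replaces 8 (the leftmost entry greater than 5); 8 is bumped to row 5. 8 starts a new row 5. The new tableau is [[2, 6], [3], [4], [5], [8]].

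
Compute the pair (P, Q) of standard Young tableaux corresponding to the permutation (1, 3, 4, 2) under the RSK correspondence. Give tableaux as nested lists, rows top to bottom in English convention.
P = [[1, 2, 4], [3]], Q = [[1, 2, 3], [4]]

Insert each entry of the permutation into P by Schensted row insertion, recording in Q the position of each new cell.

Insert 1: appended to row 1. P = [[1]].
Insert 3: appended to row 1. P = [[1, 3]].
Insert 4: appended to row 1. P = [[1, 3, 4]].
Insert 2: 2 bumps 3 from row 1; 3 starts row 2. P = [[1, 2, 4], [3]].

So P = [[1, 2, 4], [3]], Q = [[1, 2, 3], [4]].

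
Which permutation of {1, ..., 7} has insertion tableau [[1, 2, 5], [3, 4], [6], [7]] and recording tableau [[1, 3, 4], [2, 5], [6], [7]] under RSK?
Reverse RSK: for i = n, n-1, ..., 1, locate i in Q, remove the corresponding corner cell from P, and reverse-bump its entry up through P; the value ejected from row 1 is w(i).

So w = 3 1 4 7 6 5 2.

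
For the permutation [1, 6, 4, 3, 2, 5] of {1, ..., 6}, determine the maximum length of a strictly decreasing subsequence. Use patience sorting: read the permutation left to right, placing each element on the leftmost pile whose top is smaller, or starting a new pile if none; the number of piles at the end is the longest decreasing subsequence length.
4

1: new pile. tops = [1]
6: onto pile 1 (replacing 1). tops = [6]
4: new pile. tops = [6, 4]
3: new pile. tops = [6, 4, 3]
2: new pile. tops = [6, 4, 3, 2]
5: onto pile 2 (replacing 4). tops = [6, 5, 3, 2]

4 piles, so the longest decreasing subsequence has length 4.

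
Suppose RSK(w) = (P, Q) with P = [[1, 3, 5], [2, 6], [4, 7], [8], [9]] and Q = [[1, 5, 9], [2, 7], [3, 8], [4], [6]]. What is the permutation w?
Reverse the RSK construction: for i from n down to 1, find the cell of Q containing i, remove the entry at that cell from P, and reverse-bump it up through P; the value ejected from row 1 is w(i).

Step i=9: Q has 9 at row 1, column 3; remove that cell from P, ejecting 5. So w(9) = 5. P is now [[1, 3], [2, 6], [4, 7], [8], [9]].
Step i=8: Q has 8 at row 3, column 2; remove 7 from row 3 of P and reverse-bump: 7 enters row 2 and ejects 6; 6 enters row 1 and ejects 3. So w(8) = 3. P is now [[1, 6], [2, 7], [4], [8], [9]].
Step i=7: Q has 7 at row 2, column 2; remove 7 from row 2 of P and reverse-bump: 7 enters row 1 and ejects 6. So w(7) = 6. P is now [[1, 7], [2], [4], [8], [9]].
Step i=6: Q has 6 at row 5, column 1; remove 9 from row 5 of P and reverse-bump: 9 enters row 4 and ejects 8; 8 enters row 3 and ejects 4; 4 enters row 2 and ejects 2; 2 enters row 1 and ejects 1. So w(6) = 1. P is now [[2, 7], [4], [8], [9]].
Step i=5: Q has 5 at row 1, column 2; remove that cell from P, ejecting 7. So w(5) = 7. P is now [[2], [4], [8], [9]].
Step i=4: Q has 4 at row 4, column 1; remove 9 from row 4 of P and reverse-bump: 9 enters row 3 and ejects 8; 8 enters row 2 and ejects 4; 4 enters row 1 and ejects 2. So w(4) = 2. P is now [[4], [8], [9]].
Step i=3: Q has 3 at row 3, column 1; remove 9 from row 3 of P and reverse-bump: 9 enters row 2 and ejects 8; 8 enters row 1 and ejects 4. So w(3) = 4. P is now [[8], [9]].
Step i=2: Q has 2 at row 2, column 1; remove 9 from row 2 of P and reverse-bump: 9 enters row 1 and ejects 8. So w(2) = 8. P is now [[9]].
Step i=1: Q has 1 at row 1, column 1; remove that cell from P, ejecting 9. So w(1) = 9. P is now [].

So w = 9 8 4 2 7 1 6 3 5.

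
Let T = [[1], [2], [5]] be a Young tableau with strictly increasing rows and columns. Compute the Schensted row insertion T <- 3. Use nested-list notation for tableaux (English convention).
3 is larger than every entry of row 1, so it is appended to row 1. The new tableau is [[1, 3], [2], [5]].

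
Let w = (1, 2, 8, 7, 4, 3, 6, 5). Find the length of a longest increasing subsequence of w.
4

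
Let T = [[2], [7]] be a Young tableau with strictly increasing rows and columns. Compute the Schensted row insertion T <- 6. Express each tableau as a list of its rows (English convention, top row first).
6 is larger than every entry of row 1, so it is appended to row 1. The new tableau is [[2, 6], [7]].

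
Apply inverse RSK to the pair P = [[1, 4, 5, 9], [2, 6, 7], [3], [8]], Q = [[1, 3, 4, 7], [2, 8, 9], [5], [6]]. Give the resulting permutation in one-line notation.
Reverse RSK: for i = n, n-1, ..., 1, locate i in Q, remove the corresponding corner cell from P, and reverse-bump its entry up through P; the value ejected from row 1 is w(i).

So w = 8 3 6 7 2 1 9 4 5.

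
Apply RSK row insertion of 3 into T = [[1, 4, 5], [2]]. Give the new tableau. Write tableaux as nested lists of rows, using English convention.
In row 1, 3 replaces 4 (the leftmost entry greater than 3); 4 is bumped to row 2. 4 is appended to row 2. The new tableau is [[1, 3, 5], [2, 4]].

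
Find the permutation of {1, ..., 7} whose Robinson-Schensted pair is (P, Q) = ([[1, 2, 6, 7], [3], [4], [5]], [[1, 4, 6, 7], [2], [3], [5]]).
Reverse the RSK construction: for i from n down to 1, find the cell of Q containing i, remove the entry at that cell from P, and reverse-bump it up through P; the value ejected from row 1 is w(i).

Step i=7: Q has 7 at row 1, column 4; remove that cell from P, ejecting 7. So w(7) = 7. P is now [[1, 2, 6], [3], [4], [5]].
Step i=6: Q has 6 at row 1, column 3; remove that cell from P, ejecting 6. So w(6) = 6. P is now [[1, 2], [3], [4], [5]].
Step i=5: Q has 5 at row 4, column 1; remove 5 from row 4 of P and reverse-bump: 5 enters row 3 and ejects 4; 4 enters row 2 and ejects 3; 3 enters row 1 and ejects 2. So w(5) = 2. P is now [[1, 3], [4], [5]].
Step i=4: Q has 4 at row 1, column 2; remove that cell from P, ejecting 3. So w(4) = 3. P is now [[1], [4], [5]].
Step i=3: Q has 3 at row 3, column 1; remove 5 from row 3 of P and reverse-bump: 5 enters row 2 and ejects 4; 4 enters row 1 and ejects 1. So w(3) = 1. P is now [[4], [5]].
Step i=2: Q has 2 at row 2, column 1; remove 5 from row 2 of P and reverse-bump: 5 enters row 1 and ejects 4. So w(2) = 4. P is now [[5]].
Step i=1: Q has 1 at row 1, column 1; remove that cell from P, ejecting 5. So w(1) = 5. P is now [].

So w = 5 4 1 3 2 6 7.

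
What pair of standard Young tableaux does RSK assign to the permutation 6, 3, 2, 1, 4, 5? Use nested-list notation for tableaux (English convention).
P = [[1, 4, 5], [2], [3], [6]], Q = [[1, 5, 6], [2], [3], [4]]

Insert each entry of the permutation into P by Schensted row insertion, recording in Q the position of each new cell.

Insert 6: appended to row 1. P = [[6]], Q = [[1]].
Insert 3: 3 bumps 6 from row 1; 6 starts row 2. P = [[3], [6]], Q = [[1], [2]].
Insert 2: 2 bumps 3 from row 1; 3 bumps 6 from row 2; 6 starts row 3. P = [[2], [3], [6]], Q = [[1], [2], [3]].
Insert 1: 1 bumps 2 from row 1; 2 bumps 3 from row 2; 3 bumps 6 from row 3; 6 starts row 4. P = [[1], [2], [3], [6]], Q = [[1], [2], [3], [4]].
Insert 4: appended to row 1. P = [[1, 4], [2], [3], [6]], Q = [[1, 5], [2], [3], [4]].
Insert 5: appended to row 1. P = [[1, 4, 5], [2], [3], [6]], Q = [[1, 5, 6], [2], [3], [4]].

So P = [[1, 4, 5], [2], [3], [6]], Q = [[1, 5, 6], [2], [3], [4]].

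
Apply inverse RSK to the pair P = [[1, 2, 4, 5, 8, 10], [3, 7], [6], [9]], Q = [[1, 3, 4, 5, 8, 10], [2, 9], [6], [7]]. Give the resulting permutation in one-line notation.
9 1 3 6 7 4 2 8 5 10

Reverse RSK: for i = n, n-1, ..., 1, locate i in Q, remove the corresponding corner cell from P, and reverse-bump its entry up through P; the value ejected from row 1 is w(i).

So w = 9 1 3 6 7 4 2 8 5 10.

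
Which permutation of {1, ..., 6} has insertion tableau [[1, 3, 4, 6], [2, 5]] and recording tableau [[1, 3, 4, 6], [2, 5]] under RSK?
Reverse the RSK construction: for i from n down to 1, find the cell of Q containing i, remove the entry at that cell from P, and reverse-bump it up through P; the value ejected from row 1 is w(i).

Step i=6: Q has 6 at row 1, column 4; remove that cell from P, ejecting 6. So w(6) = 6. P is now [[1, 3, 4], [2, 5]].
Step i=5: Q has 5 at row 2, column 2; remove 5 from row 2 of P and reverse-bump: 5 enters row 1 and ejects 4. So w(5) = 4. P is now [[1, 3, 5], [2]].
Step i=4: Q has 4 at row 1, column 3; remove that cell from P, ejecting 5. So w(4) = 5. P is now [[1, 3], [2]].
Step i=3: Q has 3 at row 1, column 2; remove that cell from P, ejecting 3. So w(3) = 3. P is now [[1], [2]].
Step i=2: Q has 2 at row 2, column 1; remove 2 from row 2 of P and reverse-bump: 2 enters row 1 and ejects 1. So w(2) = 1. P is now [[2]].
Step i=1: Q has 1 at row 1, column 1; remove that cell from P, ejecting 2. So w(1) = 2. P is now [].

So w = 2 1 3 5 4 6.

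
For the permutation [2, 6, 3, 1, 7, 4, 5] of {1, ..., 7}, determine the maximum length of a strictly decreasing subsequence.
3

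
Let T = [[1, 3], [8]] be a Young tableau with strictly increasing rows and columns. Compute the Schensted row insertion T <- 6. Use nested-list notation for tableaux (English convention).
6 is larger than every entry of row 1, so it is appended to row 1. The new tableau is [[1, 3, 6], [8]].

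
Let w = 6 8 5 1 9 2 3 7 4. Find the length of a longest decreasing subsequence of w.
3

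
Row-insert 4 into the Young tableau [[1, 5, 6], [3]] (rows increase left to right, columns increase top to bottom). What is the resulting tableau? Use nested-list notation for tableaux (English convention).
In row 1, 4 replaces 5 (the leftmost entry greater than 4); 5 is bumped to row 2. 5 is appended to row 2. The new tableau is [[1, 4, 6], [3, 5]].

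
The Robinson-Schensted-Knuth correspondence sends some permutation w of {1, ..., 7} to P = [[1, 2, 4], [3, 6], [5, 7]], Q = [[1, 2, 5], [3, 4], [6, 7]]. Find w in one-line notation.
5 7 1 3 6 2 4

Reverse RSK: for i = n, n-1, ..., 1, locate i in Q, remove the corresponding corner cell from P, and reverse-bump its entry up through P; the value ejected from row 1 is w(i).

So w = 5 7 1 3 6 2 4.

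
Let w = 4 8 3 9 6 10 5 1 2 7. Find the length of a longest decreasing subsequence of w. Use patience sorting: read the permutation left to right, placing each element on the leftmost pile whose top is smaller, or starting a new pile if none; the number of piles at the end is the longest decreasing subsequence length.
4: new pile. tops = [4]
8: onto pile 1 (replacing 4). tops = [8]
3: new pile. tops = [8, 3]
9: onto pile 1 (replacing 8). tops = [9, 3]
6: onto pile 2 (replacing 3). tops = [9, 6]
10: onto pile 1 (replacing 9). tops = [10, 6]
5: new pile. tops = [10, 6, 5]
1: new pile. tops = [10, 6, 5, 1]
2: onto pile 4 (replacing 1). tops = [10, 6, 5, 2]
7: onto pile 2 (replacing 6). tops = [10, 7, 5, 2]

4 piles, so the longest decreasing subsequence has length 4.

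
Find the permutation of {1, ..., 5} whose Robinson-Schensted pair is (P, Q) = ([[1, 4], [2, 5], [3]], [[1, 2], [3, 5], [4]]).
3 5 2 1 4

Reverse the RSK construction: for i from n down to 1, find the cell of Q containing i, remove the entry at that cell from P, and reverse-bump it up through P; the value ejected from row 1 is w(i).

Step i=5: Q has 5 at row 2, column 2; remove 5 from row 2 of P and reverse-bump: 5 enters row 1 and ejects 4. So w(5) = 4. P is now [[1, 5], [2], [3]].
Step i=4: Q has 4 at row 3, column 1; remove 3 from row 3 of P and reverse-bump: 3 enters row 2 and ejects 2; 2 enters row 1 and ejects 1. So w(4) = 1. P is now [[2, 5], [3]].
Step i=3: Q has 3 at row 2, column 1; remove 3 from row 2 of P and reverse-bump: 3 enters row 1 and ejects 2. So w(3) = 2. P is now [[3, 5]].
Step i=2: Q has 2 at row 1, column 2; remove that cell from P, ejecting 5. So w(2) = 5. P is now [[3]].
Step i=1: Q has 1 at row 1, column 1; remove that cell from P, ejecting 3. So w(1) = 3. P is now [].

So w = 3 5 2 1 4.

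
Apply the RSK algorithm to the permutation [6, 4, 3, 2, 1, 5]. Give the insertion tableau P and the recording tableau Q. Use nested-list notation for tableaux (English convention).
Insert each entry of the permutation into P by Schensted row insertion, recording in Q the position of each new cell.

Insert 6: appended to row 1. P = [[6]].
Insert 4: 4 bumps 6 from row 1; 6 starts row 2. P = [[4], [6]].
Insert 3: 3 bumps 4 from row 1; 4 bumps 6 from row 2; 6 starts row 3. P = [[3], [4], [6]].
Insert 2: 2 bumps 3 from row 1; 3 bumps 4 from row 2; 4 bumps 6 from row 3; 6 starts row 4. P = [[2], [3], [4], [6]].
Insert 1: 1 bumps 2 from row 1; 2 bumps 3 from row 2; 3 bumps 4 from row 3; 4 bumps 6 from row 4; 6 starts row 5. P = [[1], [2], [3], [4], [6]].
Insert 5: appended to row 1. P = [[1, 5], [2], [3], [4], [6]].

So P = [[1, 5], [2], [3], [4], [6]], Q = [[1, 6], [2], [3], [4], [5]].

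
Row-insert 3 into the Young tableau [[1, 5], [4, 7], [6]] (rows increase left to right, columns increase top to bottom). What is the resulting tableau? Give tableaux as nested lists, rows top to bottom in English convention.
[[1, 3], [4, 5], [6, 7]]

In row 1, 3 replaces 5 (the leftmost entry greater than 3); 5 is bumped to row 2. In row 2, 5 replaces 7 (the leftmost entry greater than 5); 7 is bumped to row 3. 7 is appended to row 3. The new tableau is [[1, 3], [4, 5], [6, 7]].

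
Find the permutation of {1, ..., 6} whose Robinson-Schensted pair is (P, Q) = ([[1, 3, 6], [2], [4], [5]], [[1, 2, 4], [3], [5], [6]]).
Reverse RSK: for i = n, n-1, ..., 1, locate i in Q, remove the corresponding corner cell from P, and reverse-bump its entry up through P; the value ejected from row 1 is w(i).

So w = 2 5 4 6 3 1.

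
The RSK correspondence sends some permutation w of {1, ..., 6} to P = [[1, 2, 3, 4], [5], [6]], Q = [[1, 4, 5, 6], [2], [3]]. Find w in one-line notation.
6 5 1 2 3 4

Reverse the RSK construction: for i from n down to 1, find the cell of Q containing i, remove the entry at that cell from P, and reverse-bump it up through P; the value ejected from row 1 is w(i).

Step i=6: Q has 6 at row 1, column 4; remove that cell from P, ejecting 4. So w(6) = 4. P is now [[1, 2, 3], [5], [6]].
Step i=5: Q has 5 at row 1, column 3; remove that cell from P, ejecting 3. So w(5) = 3. P is now [[1, 2], [5], [6]].
Step i=4: Q has 4 at row 1, column 2; remove that cell from P, ejecting 2. So w(4) = 2. P is now [[1], [5], [6]].
Step i=3: Q has 3 at row 3, column 1; remove 6 from row 3 of P and reverse-bump: 6 enters row 2 and ejects 5; 5 enters row 1 and ejects 1. So w(3) = 1. P is now [[5], [6]].
Step i=2: Q has 2 at row 2, column 1; remove 6 from row 2 of P and reverse-bump: 6 enters row 1 and ejects 5. So w(2) = 5. P is now [[6]].
Step i=1: Q has 1 at row 1, column 1; remove that cell from P, ejecting 6. So w(1) = 6. P is now [].

So w = 6 5 1 2 3 4.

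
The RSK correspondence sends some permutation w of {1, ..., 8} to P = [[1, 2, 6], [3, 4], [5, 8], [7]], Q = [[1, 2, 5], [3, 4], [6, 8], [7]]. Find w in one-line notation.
7 8 3 5 6 4 1 2

Reverse the RSK construction: for i from n down to 1, find the cell of Q containing i, remove the entry at that cell from P, and reverse-bump it up through P; the value ejected from row 1 is w(i).

Step i=8: Q has 8 at row 3, column 2; remove 8 from row 3 of P and reverse-bump: 8 enters row 2 and ejects 4; 4 enters row 1 and ejects 2. So w(8) = 2. P is now [[1, 4, 6], [3, 8], [5], [7]].
Step i=7: Q has 7 at row 4, column 1; remove 7 from row 4 of P and reverse-bump: 7 enters row 3 and ejects 5; 5 enters row 2 and ejects 3; 3 enters row 1 and ejects 1. So w(7) = 1. P is now [[3, 4, 6], [5, 8], [7]].
Step i=6: Q has 6 at row 3, column 1; remove 7 from row 3 of P and reverse-bump: 7 enters row 2 and ejects 5; 5 enters row 1 and ejects 4. So w(6) = 4. P is now [[3, 5, 6], [7, 8]].
Step i=5: Q has 5 at row 1, column 3; remove that cell from P, ejecting 6. So w(5) = 6. P is now [[3, 5], [7, 8]].
Step i=4: Q has 4 at row 2, column 2; remove 8 from row 2 of P and reverse-bump: 8 enters row 1 and ejects 5. So w(4) = 5. P is now [[3, 8], [7]].
Step i=3: Q has 3 at row 2, column 1; remove 7 from row 2 of P and reverse-bump: 7 enters row 1 and ejects 3. So w(3) = 3. P is now [[7, 8]].
Step i=2: Q has 2 at row 1, column 2; remove that cell from P, ejecting 8. So w(2) = 8. P is now [[7]].
Step i=1: Q has 1 at row 1, column 1; remove that cell from P, ejecting 7. So w(1) = 7. P is now [].

So w = 7 8 3 5 6 4 1 2.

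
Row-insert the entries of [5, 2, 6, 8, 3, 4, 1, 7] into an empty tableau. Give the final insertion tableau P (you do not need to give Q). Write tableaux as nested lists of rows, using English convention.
After inserting 5: P = [[5]].
After inserting 2: P = [[2], [5]].
After inserting 6: P = [[2, 6], [5]].
After inserting 8: P = [[2, 6, 8], [5]].
After inserting 3: P = [[2, 3, 8], [5, 6]].
After inserting 4: P = [[2, 3, 4], [5, 6, 8]].
After inserting 1: P = [[1, 3, 4], [2, 6, 8], [5]].
After inserting 7: P = [[1, 3, 4, 7], [2, 6, 8], [5]].

So P = [[1, 3, 4, 7], [2, 6, 8], [5]].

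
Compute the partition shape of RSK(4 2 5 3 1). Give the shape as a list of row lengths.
[2, 2, 1]

Row-insert each entry into an empty tableau.

After inserting 4: P = [[4]].
After inserting 2: P = [[2], [4]].
After inserting 5: P = [[2, 5], [4]].
After inserting 3: P = [[2, 3], [4, 5]].
After inserting 1: P = [[1, 3], [2, 5], [4]].

The final insertion tableau P = [[1, 3], [2, 5], [4]] has shape [2, 2, 1].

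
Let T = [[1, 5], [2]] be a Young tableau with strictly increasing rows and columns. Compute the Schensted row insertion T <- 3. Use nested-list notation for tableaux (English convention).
[[1, 3], [2, 5]]

In row 1, 3 replaces 5 (the leftmost entry greater than 3); 5 is bumped to row 2. 5 is appended to row 2. The new tableau is [[1, 3], [2, 5]].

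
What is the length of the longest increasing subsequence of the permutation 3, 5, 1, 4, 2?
2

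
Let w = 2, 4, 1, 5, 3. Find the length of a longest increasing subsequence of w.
3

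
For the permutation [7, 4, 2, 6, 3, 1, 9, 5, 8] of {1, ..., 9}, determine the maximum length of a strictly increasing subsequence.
4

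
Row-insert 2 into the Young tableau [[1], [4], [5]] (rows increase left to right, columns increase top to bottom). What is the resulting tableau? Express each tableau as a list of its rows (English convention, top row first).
2 is larger than every entry of row 1, so it is appended to row 1. The new tableau is [[1, 2], [4], [5]].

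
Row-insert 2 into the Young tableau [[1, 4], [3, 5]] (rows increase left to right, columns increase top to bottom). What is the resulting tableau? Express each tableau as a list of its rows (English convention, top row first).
[[1, 2], [3, 4], [5]]

In row 1, 2 replaces 4 (the leftmost entry greater than 2); 4 is bumped to row 2. In row 2, 4 replaces 5 (the leftmost entry greater than 4); 5 is bumped to row 3. 5 starts a new row 3. The new tableau is [[1, 2], [3, 4], [5]].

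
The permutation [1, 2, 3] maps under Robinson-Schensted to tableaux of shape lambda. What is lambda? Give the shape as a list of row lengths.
[3]

Row-insert each entry into an empty tableau.

After inserting 1: P = [[1]].
After inserting 2: P = [[1, 2]].
After inserting 3: P = [[1, 2, 3]].

The final insertion tableau P = [[1, 2, 3]] has shape [3].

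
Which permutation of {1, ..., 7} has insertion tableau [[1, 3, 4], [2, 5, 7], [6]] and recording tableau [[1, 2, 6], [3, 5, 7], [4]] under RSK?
Reverse RSK: for i = n, n-1, ..., 1, locate i in Q, remove the corresponding corner cell from P, and reverse-bump its entry up through P; the value ejected from row 1 is w(i).

So w = 2 6 5 1 3 7 4.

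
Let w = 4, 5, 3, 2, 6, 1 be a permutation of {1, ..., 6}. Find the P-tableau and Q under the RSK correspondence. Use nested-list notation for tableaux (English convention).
Insert each entry of the permutation into P by Schensted row insertion, recording in Q the position of each new cell.

Insert 4: appended to row 1. P = [[4]].
Insert 5: appended to row 1. P = [[4, 5]].
Insert 3: 3 bumps 4 from row 1; 4 starts row 2. P = [[3, 5], [4]].
Insert 2: 2 bumps 3 from row 1; 3 bumps 4 from row 2; 4 starts row 3. P = [[2, 5], [3], [4]].
Insert 6: appended to row 1. P = [[2, 5, 6], [3], [4]].
Insert 1: 1 bumps 2 from row 1; 2 bumps 3 from row 2; 3 bumps 4 from row 3; 4 starts row 4. P = [[1, 5, 6], [2], [3], [4]].

So P = [[1, 5, 6], [2], [3], [4]], Q = [[1, 2, 5], [3], [4], [6]].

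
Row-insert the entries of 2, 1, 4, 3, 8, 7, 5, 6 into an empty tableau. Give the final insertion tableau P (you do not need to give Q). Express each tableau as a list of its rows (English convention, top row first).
Insert 2: appended to row 1. P = [[2]].
Insert 1: 1 bumps 2 from row 1; 2 starts row 2. P = [[1], [2]].
Insert 4: appended to row 1. P = [[1, 4], [2]].
Insert 3: 3 bumps 4 from row 1; 4 appends to row 2. P = [[1, 3], [2, 4]].
Insert 8: appended to row 1. P = [[1, 3, 8], [2, 4]].
Insert 7: 7 bumps 8 from row 1; 8 appends to row 2. P = [[1, 3, 7], [2, 4, 8]].
Insert 5: 5 bumps 7 from row 1; 7 bumps 8 from row 2; 8 starts row 3. P = [[1, 3, 5], [2, 4, 7], [8]].
Insert 6: appended to row 1. P = [[1, 3, 5, 6], [2, 4, 7], [8]].

So P = [[1, 3, 5, 6], [2, 4, 7], [8]].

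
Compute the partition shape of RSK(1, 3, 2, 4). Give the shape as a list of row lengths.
Row-insert each entry into an empty tableau.

After inserting 1: P = [[1]].
After inserting 3: P = [[1, 3]].
After inserting 2: P = [[1, 2], [3]].
After inserting 4: P = [[1, 2, 4], [3]].

The final insertion tableau P = [[1, 2, 4], [3]] has shape [3, 1].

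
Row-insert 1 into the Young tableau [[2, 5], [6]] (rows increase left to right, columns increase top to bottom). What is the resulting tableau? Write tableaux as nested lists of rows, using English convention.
In row 1, 1 replaces 2 (the leftmost entry greater than 1); 2 is bumped to row 2. In row 2, 2 replaces 6 (the leftmost entry greater than 2); 6 is bumped to row 3. 6 starts a new row 3. The new tableau is [[1, 5], [2], [6]].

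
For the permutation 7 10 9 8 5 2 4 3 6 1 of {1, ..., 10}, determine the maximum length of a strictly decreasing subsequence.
7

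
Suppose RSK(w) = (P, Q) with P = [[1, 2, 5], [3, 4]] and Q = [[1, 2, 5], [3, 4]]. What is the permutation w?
3 4 1 2 5

Reverse the RSK construction: for i from n down to 1, find the cell of Q containing i, remove the entry at that cell from P, and reverse-bump it up through P; the value ejected from row 1 is w(i).

Step i=5: Q has 5 at row 1, column 3; remove that cell from P, ejecting 5. So w(5) = 5. P is now [[1, 2], [3, 4]].
Step i=4: Q has 4 at row 2, column 2; remove 4 from row 2 of P and reverse-bump: 4 enters row 1 and ejects 2. So w(4) = 2. P is now [[1, 4], [3]].
Step i=3: Q has 3 at row 2, column 1; remove 3 from row 2 of P and reverse-bump: 3 enters row 1 and ejects 1. So w(3) = 1. P is now [[3, 4]].
Step i=2: Q has 2 at row 1, column 2; remove that cell from P, ejecting 4. So w(2) = 4. P is now [[3]].
Step i=1: Q has 1 at row 1, column 1; remove that cell from P, ejecting 3. So w(1) = 3. P is now [].

So w = 3 4 1 2 5.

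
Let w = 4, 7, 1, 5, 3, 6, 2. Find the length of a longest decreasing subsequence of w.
4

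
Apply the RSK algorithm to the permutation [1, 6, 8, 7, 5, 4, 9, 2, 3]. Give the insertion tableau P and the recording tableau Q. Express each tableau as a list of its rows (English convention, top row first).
Insert each entry of the permutation into P by Schensted row insertion, recording in Q the position of each new cell.

After inserting 1: P = [[1]].
After inserting 6: P = [[1, 6]].
After inserting 8: P = [[1, 6, 8]].
After inserting 7: P = [[1, 6, 7], [8]].
After inserting 5: P = [[1, 5, 7], [6], [8]].
After inserting 4: P = [[1, 4, 7], [5], [6], [8]].
After inserting 9: P = [[1, 4, 7, 9], [5], [6], [8]].
After inserting 2: P = [[1, 2, 7, 9], [4], [5], [6], [8]].
After inserting 3: P = [[1, 2, 3, 9], [4, 7], [5], [6], [8]].

So P = [[1, 2, 3, 9], [4, 7], [5], [6], [8]], Q = [[1, 2, 3, 7], [4, 9], [5], [6], [8]].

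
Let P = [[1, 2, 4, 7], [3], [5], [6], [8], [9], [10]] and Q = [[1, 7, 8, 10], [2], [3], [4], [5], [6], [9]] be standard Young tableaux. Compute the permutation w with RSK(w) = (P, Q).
10 9 8 6 5 1 3 4 2 7

Reverse RSK: for i = n, n-1, ..., 1, locate i in Q, remove the corresponding corner cell from P, and reverse-bump its entry up through P; the value ejected from row 1 is w(i).

So w = 10 9 8 6 5 1 3 4 2 7.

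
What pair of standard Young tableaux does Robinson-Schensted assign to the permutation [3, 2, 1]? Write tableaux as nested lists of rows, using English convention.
P = [[1], [2], [3]], Q = [[1], [2], [3]]

Insert each entry of the permutation into P by Schensted row insertion, recording in Q the position of each new cell.

Insert 3: appended to row 1. P = [[3]].
Insert 2: 2 bumps 3 from row 1; 3 starts row 2. P = [[2], [3]].
Insert 1: 1 bumps 2 from row 1; 2 bumps 3 from row 2; 3 starts row 3. P = [[1], [2], [3]].

So P = [[1], [2], [3]], Q = [[1], [2], [3]].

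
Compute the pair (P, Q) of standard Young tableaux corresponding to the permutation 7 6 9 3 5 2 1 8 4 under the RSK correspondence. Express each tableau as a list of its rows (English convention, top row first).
Insert each entry of the permutation into P by Schensted row insertion, recording in Q the position of each new cell.

Insert 7: appended to row 1. P = [[7]].
Insert 6: 6 bumps 7 from row 1; 7 starts row 2. P = [[6], [7]].
Insert 9: appended to row 1. P = [[6, 9], [7]].
Insert 3: 3 bumps 6 from row 1; 6 bumps 7 from row 2; 7 starts row 3. P = [[3, 9], [6], [7]].
Insert 5: 5 bumps 9 from row 1; 9 appends to row 2. P = [[3, 5], [6, 9], [7]].
Insert 2: 2 bumps 3 from row 1; 3 bumps 6 from row 2; 6 bumps 7 from row 3; 7 starts row 4. P = [[2, 5], [3, 9], [6], [7]].
Insert 1: 1 bumps 2 from row 1; 2 bumps 3 from row 2; 3 bumps 6 from row 3; 6 bumps 7 from row 4; 7 starts row 5. P = [[1, 5], [2, 9], [3], [6], [7]].
Insert 8: appended to row 1. P = [[1, 5, 8], [2, 9], [3], [6], [7]].
Insert 4: 4 bumps 5 from row 1; 5 bumps 9 from row 2; 9 appends to row 3. P = [[1, 4, 8], [2, 5], [3, 9], [6], [7]].

So P = [[1, 4, 8], [2, 5], [3, 9], [6], [7]], Q = [[1, 3, 8], [2, 5], [4, 9], [6], [7]].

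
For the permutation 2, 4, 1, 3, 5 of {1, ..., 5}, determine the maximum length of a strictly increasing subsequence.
3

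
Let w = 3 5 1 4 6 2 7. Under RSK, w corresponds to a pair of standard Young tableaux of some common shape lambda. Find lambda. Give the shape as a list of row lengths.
[4, 2, 1]

Row-insert each entry into an empty tableau.

After inserting 3: P = [[3]].
After inserting 5: P = [[3, 5]].
After inserting 1: P = [[1, 5], [3]].
After inserting 4: P = [[1, 4], [3, 5]].
After inserting 6: P = [[1, 4, 6], [3, 5]].
After inserting 2: P = [[1, 2, 6], [3, 4], [5]].
After inserting 7: P = [[1, 2, 6, 7], [3, 4], [5]].

The final insertion tableau P = [[1, 2, 6, 7], [3, 4], [5]] has shape [4, 2, 1].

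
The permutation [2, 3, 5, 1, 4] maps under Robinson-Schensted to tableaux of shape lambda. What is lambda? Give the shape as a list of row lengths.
RSK row insertion gives P = [[1, 3, 4], [2, 5]], which has shape [3, 2].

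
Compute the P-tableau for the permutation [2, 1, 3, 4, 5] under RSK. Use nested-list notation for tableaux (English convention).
P = [[1, 3, 4, 5], [2]]

Insert 2: appended to row 1. P = [[2]].
Insert 1: 1 bumps 2 from row 1; 2 starts row 2. P = [[1], [2]].
Insert 3: appended to row 1. P = [[1, 3], [2]].
Insert 4: appended to row 1. P = [[1, 3, 4], [2]].
Insert 5: appended to row 1. P = [[1, 3, 4, 5], [2]].

So P = [[1, 3, 4, 5], [2]].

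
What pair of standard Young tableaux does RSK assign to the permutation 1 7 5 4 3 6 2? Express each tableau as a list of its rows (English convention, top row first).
P = [[1, 2, 6], [3], [4], [5], [7]], Q = [[1, 2, 6], [3], [4], [5], [7]]

Insert each entry of the permutation into P by Schensted row insertion, recording in Q the position of each new cell.

Insert 1: appended to row 1. P = [[1]], Q = [[1]].
Insert 7: appended to row 1. P = [[1, 7]], Q = [[1, 2]].
Insert 5: 5 bumps 7 from row 1; 7 starts row 2. P = [[1, 5], [7]], Q = [[1, 2], [3]].
Insert 4: 4 bumps 5 from row 1; 5 bumps 7 from row 2; 7 starts row 3. P = [[1, 4], [5], [7]], Q = [[1, 2], [3], [4]].
Insert 3: 3 bumps 4 from row 1; 4 bumps 5 from row 2; 5 bumps 7 from row 3; 7 starts row 4. P = [[1, 3], [4], [5], [7]], Q = [[1, 2], [3], [4], [5]].
Insert 6: appended to row 1. P = [[1, 3, 6], [4], [5], [7]], Q = [[1, 2, 6], [3], [4], [5]].
Insert 2: 2 bumps 3 from row 1; 3 bumps 4 from row 2; 4 bumps 5 from row 3; 5 bumps 7 from row 4; 7 starts row 5. P = [[1, 2, 6], [3], [4], [5], [7]], Q = [[1, 2, 6], [3], [4], [5], [7]].

So P = [[1, 2, 6], [3], [4], [5], [7]], Q = [[1, 2, 6], [3], [4], [5], [7]].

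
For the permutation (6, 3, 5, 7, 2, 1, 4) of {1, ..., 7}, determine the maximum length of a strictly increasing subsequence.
3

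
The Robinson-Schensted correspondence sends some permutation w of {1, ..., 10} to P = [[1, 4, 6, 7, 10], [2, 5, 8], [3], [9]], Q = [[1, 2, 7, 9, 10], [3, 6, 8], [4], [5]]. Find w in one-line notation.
Reverse RSK: for i = n, n-1, ..., 1, locate i in Q, remove the corresponding corner cell from P, and reverse-bump its entry up through P; the value ejected from row 1 is w(i).

So w = 3 9 5 2 1 4 8 6 7 10.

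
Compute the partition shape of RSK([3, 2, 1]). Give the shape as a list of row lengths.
Row-insert each entry into an empty tableau.

After inserting 3: P = [[3]].
After inserting 2: P = [[2], [3]].
After inserting 1: P = [[1], [2], [3]].

The final insertion tableau P = [[1], [2], [3]] has shape [1, 1, 1].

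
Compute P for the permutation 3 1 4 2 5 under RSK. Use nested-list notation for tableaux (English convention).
P = [[1, 2, 5], [3, 4]]

Insert 3: appended to row 1. P = [[3]].
Insert 1: 1 bumps 3 from row 1; 3 starts row 2. P = [[1], [3]].
Insert 4: appended to row 1. P = [[1, 4], [3]].
Insert 2: 2 bumps 4 from row 1; 4 appends to row 2. P = [[1, 2], [3, 4]].
Insert 5: appended to row 1. P = [[1, 2, 5], [3, 4]].

So P = [[1, 2, 5], [3, 4]].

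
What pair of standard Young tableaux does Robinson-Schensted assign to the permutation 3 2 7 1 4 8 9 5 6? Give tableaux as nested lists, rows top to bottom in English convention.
P = [[1, 4, 5, 6], [2, 7, 8, 9], [3]], Q = [[1, 3, 6, 7], [2, 5, 8, 9], [4]]

Insert each entry of the permutation into P by Schensted row insertion, recording in Q the position of each new cell.

Insert 3: appended to row 1. P = [[3]].
Insert 2: 2 bumps 3 from row 1; 3 starts row 2. P = [[2], [3]].
Insert 7: appended to row 1. P = [[2, 7], [3]].
Insert 1: 1 bumps 2 from row 1; 2 bumps 3 from row 2; 3 starts row 3. P = [[1, 7], [2], [3]].
Insert 4: 4 bumps 7 from row 1; 7 appends to row 2. P = [[1, 4], [2, 7], [3]].
Insert 8: appended to row 1. P = [[1, 4, 8], [2, 7], [3]].
Insert 9: appended to row 1. P = [[1, 4, 8, 9], [2, 7], [3]].
Insert 5: 5 bumps 8 from row 1; 8 appends to row 2. P = [[1, 4, 5, 9], [2, 7, 8], [3]].
Insert 6: 6 bumps 9 from row 1; 9 appends to row 2. P = [[1, 4, 5, 6], [2, 7, 8, 9], [3]].

So P = [[1, 4, 5, 6], [2, 7, 8, 9], [3]], Q = [[1, 3, 6, 7], [2, 5, 8, 9], [4]].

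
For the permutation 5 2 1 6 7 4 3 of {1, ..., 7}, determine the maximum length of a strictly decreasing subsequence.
3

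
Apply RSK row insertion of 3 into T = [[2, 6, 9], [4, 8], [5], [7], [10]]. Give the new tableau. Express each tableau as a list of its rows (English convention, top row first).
[[2, 3, 9], [4, 6], [5, 8], [7], [10]]

In row 1, 3 replaces 6 (the leftmost entry greater than 3); 6 is bumped to row 2. In row 2, 6 replaces 8 (the leftmost entry greater than 6); 8 is bumped to row 3. 8 is appended to row 3. The new tableau is [[2, 3, 9], [4, 6], [5, 8], [7], [10]].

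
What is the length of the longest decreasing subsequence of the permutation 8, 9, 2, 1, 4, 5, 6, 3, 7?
3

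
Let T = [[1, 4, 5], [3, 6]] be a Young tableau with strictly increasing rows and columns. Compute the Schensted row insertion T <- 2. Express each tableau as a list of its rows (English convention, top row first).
In row 1, 2 replaces 4 (the leftmost entry greater than 2); 4 is bumped to row 2. In row 2, 4 replaces 6 (the leftmost entry greater than 4); 6 is bumped to row 3. 6 starts a new row 3. The new tableau is [[1, 2, 5], [3, 4], [6]].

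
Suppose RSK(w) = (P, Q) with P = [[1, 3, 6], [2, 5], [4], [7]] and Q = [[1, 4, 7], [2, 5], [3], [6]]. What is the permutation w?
7 4 2 5 3 1 6

Reverse the RSK construction: for i from n down to 1, find the cell of Q containing i, remove the entry at that cell from P, and reverse-bump it up through P; the value ejected from row 1 is w(i).

Step i=7: Q has 7 at row 1, column 3; remove that cell from P, ejecting 6. So w(7) = 6. P is now [[1, 3], [2, 5], [4], [7]].
Step i=6: Q has 6 at row 4, column 1; remove 7 from row 4 of P and reverse-bump: 7 enters row 3 and ejects 4; 4 enters row 2 and ejects 2; 2 enters row 1 and ejects 1. So w(6) = 1. P is now [[2, 3], [4, 5], [7]].
Step i=5: Q has 5 at row 2, column 2; remove 5 from row 2 of P and reverse-bump: 5 enters row 1 and ejects 3. So w(5) = 3. P is now [[2, 5], [4], [7]].
Step i=4: Q has 4 at row 1, column 2; remove that cell from P, ejecting 5. So w(4) = 5. P is now [[2], [4], [7]].
Step i=3: Q has 3 at row 3, column 1; remove 7 from row 3 of P and reverse-bump: 7 enters row 2 and ejects 4; 4 enters row 1 and ejects 2. So w(3) = 2. P is now [[4], [7]].
Step i=2: Q has 2 at row 2, column 1; remove 7 from row 2 of P and reverse-bump: 7 enters row 1 and ejects 4. So w(2) = 4. P is now [[7]].
Step i=1: Q has 1 at row 1, column 1; remove that cell from P, ejecting 7. So w(1) = 7. P is now [].

So w = 7 4 2 5 3 1 6.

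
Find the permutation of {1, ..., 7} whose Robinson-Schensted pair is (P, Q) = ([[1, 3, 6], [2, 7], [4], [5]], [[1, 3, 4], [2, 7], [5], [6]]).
5 2 4 7 3 1 6

Reverse the RSK construction: for i from n down to 1, find the cell of Q containing i, remove the entry at that cell from P, and reverse-bump it up through P; the value ejected from row 1 is w(i).

Step i=7: Q has 7 at row 2, column 2; remove 7 from row 2 of P and reverse-bump: 7 enters row 1 and ejects 6. So w(7) = 6. P is now [[1, 3, 7], [2], [4], [5]].
Step i=6: Q has 6 at row 4, column 1; remove 5 from row 4 of P and reverse-bump: 5 enters row 3 and ejects 4; 4 enters row 2 and ejects 2; 2 enters row 1 and ejects 1. So w(6) = 1. P is now [[2, 3, 7], [4], [5]].
Step i=5: Q has 5 at row 3, column 1; remove 5 from row 3 of P and reverse-bump: 5 enters row 2 and ejects 4; 4 enters row 1 and ejects 3. So w(5) = 3. P is now [[2, 4, 7], [5]].
Step i=4: Q has 4 at row 1, column 3; remove that cell from P, ejecting 7. So w(4) = 7. P is now [[2, 4], [5]].
Step i=3: Q has 3 at row 1, column 2; remove that cell from P, ejecting 4. So w(3) = 4. P is now [[2], [5]].
Step i=2: Q has 2 at row 2, column 1; remove 5 from row 2 of P and reverse-bump: 5 enters row 1 and ejects 2. So w(2) = 2. P is now [[5]].
Step i=1: Q has 1 at row 1, column 1; remove that cell from P, ejecting 5. So w(1) = 5. P is now [].

So w = 5 2 4 7 3 1 6.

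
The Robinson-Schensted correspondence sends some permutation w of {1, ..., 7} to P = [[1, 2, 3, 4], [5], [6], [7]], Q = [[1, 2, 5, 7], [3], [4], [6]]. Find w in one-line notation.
Reverse the RSK construction: for i from n down to 1, find the cell of Q containing i, remove the entry at that cell from P, and reverse-bump it up through P; the value ejected from row 1 is w(i).

Step i=7: Q has 7 at row 1, column 4; remove that cell from P, ejecting 4. So w(7) = 4. P is now [[1, 2, 3], [5], [6], [7]].
Step i=6: Q has 6 at row 4, column 1; remove 7 from row 4 of P and reverse-bump: 7 enters row 3 and ejects 6; 6 enters row 2 and ejects 5; 5 enters row 1 and ejects 3. So w(6) = 3. P is now [[1, 2, 5], [6], [7]].
Step i=5: Q has 5 at row 1, column 3; remove that cell from P, ejecting 5. So w(5) = 5. P is now [[1, 2], [6], [7]].
Step i=4: Q has 4 at row 3, column 1; remove 7 from row 3 of P and reverse-bump: 7 enters row 2 and ejects 6; 6 enters row 1 and ejects 2. So w(4) = 2. P is now [[1, 6], [7]].
Step i=3: Q has 3 at row 2, column 1; remove 7 from row 2 of P and reverse-bump: 7 enters row 1 and ejects 6. So w(3) = 6. P is now [[1, 7]].
Step i=2: Q has 2 at row 1, column 2; remove that cell from P, ejecting 7. So w(2) = 7. P is now [[1]].
Step i=1: Q has 1 at row 1, column 1; remove that cell from P, ejecting 1. So w(1) = 1. P is now [].

So w = 1 7 6 2 5 3 4.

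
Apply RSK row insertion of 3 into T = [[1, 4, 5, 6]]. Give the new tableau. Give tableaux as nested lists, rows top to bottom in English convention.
[[1, 3, 5, 6], [4]]

In row 1, 3 replaces 4 (the leftmost entry greater than 3); 4 is bumped to row 2. 4 starts a new row 2. The new tableau is [[1, 3, 5, 6], [4]].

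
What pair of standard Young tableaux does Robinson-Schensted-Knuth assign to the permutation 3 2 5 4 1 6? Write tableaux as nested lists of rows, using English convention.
P = [[1, 4, 6], [2, 5], [3]], Q = [[1, 3, 6], [2, 4], [5]]

Insert each entry of the permutation into P by Schensted row insertion, recording in Q the position of each new cell.

Insert 3: appended to row 1. P = [[3]].
Insert 2: 2 bumps 3 from row 1; 3 starts row 2. P = [[2], [3]].
Insert 5: appended to row 1. P = [[2, 5], [3]].
Insert 4: 4 bumps 5 from row 1; 5 appends to row 2. P = [[2, 4], [3, 5]].
Insert 1: 1 bumps 2 from row 1; 2 bumps 3 from row 2; 3 starts row 3. P = [[1, 4], [2, 5], [3]].
Insert 6: appended to row 1. P = [[1, 4, 6], [2, 5], [3]].

So P = [[1, 4, 6], [2, 5], [3]], Q = [[1, 3, 6], [2, 4], [5]].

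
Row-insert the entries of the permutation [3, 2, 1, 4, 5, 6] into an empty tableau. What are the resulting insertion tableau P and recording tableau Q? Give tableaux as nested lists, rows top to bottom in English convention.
P = [[1, 4, 5, 6], [2], [3]], Q = [[1, 4, 5, 6], [2], [3]]

Insert each entry of the permutation into P by Schensted row insertion, recording in Q the position of each new cell.

Insert 3: appended to row 1. P = [[3]], Q = [[1]].
Insert 2: 2 bumps 3 from row 1; 3 starts row 2. P = [[2], [3]], Q = [[1], [2]].
Insert 1: 1 bumps 2 from row 1; 2 bumps 3 from row 2; 3 starts row 3. P = [[1], [2], [3]], Q = [[1], [2], [3]].
Insert 4: appended to row 1. P = [[1, 4], [2], [3]], Q = [[1, 4], [2], [3]].
Insert 5: appended to row 1. P = [[1, 4, 5], [2], [3]], Q = [[1, 4, 5], [2], [3]].
Insert 6: appended to row 1. P = [[1, 4, 5, 6], [2], [3]], Q = [[1, 4, 5, 6], [2], [3]].

So P = [[1, 4, 5, 6], [2], [3]], Q = [[1, 4, 5, 6], [2], [3]].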